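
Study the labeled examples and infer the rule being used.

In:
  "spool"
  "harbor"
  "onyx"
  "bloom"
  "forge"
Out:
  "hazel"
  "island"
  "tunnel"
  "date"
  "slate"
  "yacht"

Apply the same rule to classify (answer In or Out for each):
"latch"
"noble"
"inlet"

Out, In, Out

Checking candidate rules against both groups, what survives is: contains 'o'.
"latch" — no 'o', hence Out. "noble" — has 'o', hence In. "inlet" — no 'o', hence Out.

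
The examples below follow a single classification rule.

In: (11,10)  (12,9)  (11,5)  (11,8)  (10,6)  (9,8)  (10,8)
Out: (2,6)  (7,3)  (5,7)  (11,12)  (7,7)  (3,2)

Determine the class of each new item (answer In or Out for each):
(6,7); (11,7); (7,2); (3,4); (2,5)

Out, In, Out, Out, Out

The simplest hypothesis consistent with all the labels is: first > second AND sum ≥ 12.
(6,7) — 6 < 7, 6+7 = 13, hence Out.
(11,7) — 11 > 7, 11+7 = 18, hence In.
(7,2) — 7 > 2, 7+2 = 9, hence Out.
(3,4) — 3 < 4, 3+4 = 7, hence Out.
(2,5) — 2 < 5, 2+5 = 7, hence Out.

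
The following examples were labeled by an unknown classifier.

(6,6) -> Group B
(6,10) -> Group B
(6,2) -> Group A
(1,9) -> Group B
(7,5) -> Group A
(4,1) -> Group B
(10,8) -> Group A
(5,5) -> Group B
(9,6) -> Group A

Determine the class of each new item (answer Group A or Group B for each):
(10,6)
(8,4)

The common property of the 'Group A' items is: first > second AND sum ≥ 8. No 'Group B' item has it.
(10,6): 10 > 6, 10+6 = 16 — fits, so Group A. (8,4): 8 > 4, 8+4 = 12 — fits, so Group A.

Group A, Group A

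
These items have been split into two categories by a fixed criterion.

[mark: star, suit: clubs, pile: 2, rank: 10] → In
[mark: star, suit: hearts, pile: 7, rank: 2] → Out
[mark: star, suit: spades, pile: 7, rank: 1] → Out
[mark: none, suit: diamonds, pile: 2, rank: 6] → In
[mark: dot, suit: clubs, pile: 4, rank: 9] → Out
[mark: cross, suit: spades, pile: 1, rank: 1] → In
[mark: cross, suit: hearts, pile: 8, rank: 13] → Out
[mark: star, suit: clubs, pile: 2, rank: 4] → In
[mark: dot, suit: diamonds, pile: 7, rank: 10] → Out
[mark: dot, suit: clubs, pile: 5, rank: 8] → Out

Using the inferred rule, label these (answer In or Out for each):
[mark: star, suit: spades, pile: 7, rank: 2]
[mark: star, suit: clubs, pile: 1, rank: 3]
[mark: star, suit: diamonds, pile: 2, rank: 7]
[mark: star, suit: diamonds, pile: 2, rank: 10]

The rule appears to be: pile ≤ 2.
[mark: star, suit: spades, pile: 7, rank: 2]: pile = 7, fails the rule → Out.
[mark: star, suit: clubs, pile: 1, rank: 3]: pile = 1, passes → In.
[mark: star, suit: diamonds, pile: 2, rank: 7]: pile = 2, passes → In.
[mark: star, suit: diamonds, pile: 2, rank: 10]: pile = 2, passes → In.

Out, In, In, In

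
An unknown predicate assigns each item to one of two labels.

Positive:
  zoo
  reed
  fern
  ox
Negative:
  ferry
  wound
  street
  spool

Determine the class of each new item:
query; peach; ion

Negative, Negative, Positive

'Positive' ⟺ length ≤ 4.
query: Negative (length 5).
peach: Negative (length 5).
ion: Positive (length 3).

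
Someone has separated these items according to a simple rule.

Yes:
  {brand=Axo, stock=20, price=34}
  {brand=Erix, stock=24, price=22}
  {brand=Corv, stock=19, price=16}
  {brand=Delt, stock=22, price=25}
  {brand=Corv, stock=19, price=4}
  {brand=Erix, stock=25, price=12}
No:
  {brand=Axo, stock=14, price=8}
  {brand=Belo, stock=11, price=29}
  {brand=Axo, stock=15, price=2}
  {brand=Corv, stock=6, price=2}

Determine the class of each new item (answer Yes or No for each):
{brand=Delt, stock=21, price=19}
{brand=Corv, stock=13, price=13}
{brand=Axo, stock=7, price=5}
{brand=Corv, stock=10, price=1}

Every 'Yes' example satisfies: stock ≥ 19. None of the 'No' examples do.

Yes, No, No, No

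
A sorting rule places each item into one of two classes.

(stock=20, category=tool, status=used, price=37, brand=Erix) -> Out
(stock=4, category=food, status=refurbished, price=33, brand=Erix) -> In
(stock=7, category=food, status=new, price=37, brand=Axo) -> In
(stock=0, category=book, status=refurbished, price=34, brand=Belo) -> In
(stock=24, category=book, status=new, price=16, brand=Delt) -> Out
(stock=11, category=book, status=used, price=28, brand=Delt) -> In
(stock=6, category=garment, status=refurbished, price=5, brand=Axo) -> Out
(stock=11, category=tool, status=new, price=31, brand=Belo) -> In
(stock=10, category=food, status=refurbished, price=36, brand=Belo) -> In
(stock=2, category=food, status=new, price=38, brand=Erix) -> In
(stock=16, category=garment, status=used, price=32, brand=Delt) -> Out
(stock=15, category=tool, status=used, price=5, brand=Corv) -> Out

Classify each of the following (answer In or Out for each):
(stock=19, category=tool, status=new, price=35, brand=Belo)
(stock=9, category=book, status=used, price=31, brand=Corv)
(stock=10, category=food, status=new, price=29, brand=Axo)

All 'In' examples share one property — price ≥ 16 AND stock ≤ 11 — and every 'Out' example lacks it.

Out, In, In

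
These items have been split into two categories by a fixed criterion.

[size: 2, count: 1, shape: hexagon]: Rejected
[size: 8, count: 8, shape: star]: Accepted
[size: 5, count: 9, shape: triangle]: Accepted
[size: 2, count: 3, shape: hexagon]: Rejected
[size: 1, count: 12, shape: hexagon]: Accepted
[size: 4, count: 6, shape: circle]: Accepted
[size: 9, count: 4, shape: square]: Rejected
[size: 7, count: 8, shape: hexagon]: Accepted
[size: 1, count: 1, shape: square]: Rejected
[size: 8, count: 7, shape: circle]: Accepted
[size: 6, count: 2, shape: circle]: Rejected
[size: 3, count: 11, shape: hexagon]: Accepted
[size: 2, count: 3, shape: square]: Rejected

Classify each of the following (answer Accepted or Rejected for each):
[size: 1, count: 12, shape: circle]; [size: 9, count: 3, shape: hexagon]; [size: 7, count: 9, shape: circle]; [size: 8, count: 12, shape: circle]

The pattern is that an item is 'Accepted' exactly when: count ≥ 6.

Accepted, Rejected, Accepted, Accepted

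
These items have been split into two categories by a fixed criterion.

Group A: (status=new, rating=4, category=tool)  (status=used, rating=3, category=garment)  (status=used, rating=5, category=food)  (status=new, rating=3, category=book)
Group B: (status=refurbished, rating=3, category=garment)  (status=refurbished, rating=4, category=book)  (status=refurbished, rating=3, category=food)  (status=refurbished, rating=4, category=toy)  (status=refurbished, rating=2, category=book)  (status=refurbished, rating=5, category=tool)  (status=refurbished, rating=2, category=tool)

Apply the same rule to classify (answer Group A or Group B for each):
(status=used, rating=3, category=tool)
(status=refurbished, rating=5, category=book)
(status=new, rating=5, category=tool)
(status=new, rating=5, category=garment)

One predicate separates the groups cleanly: status is not refurbished.
(status=used, rating=3, category=tool) — status is used, hence Group A.
(status=refurbished, rating=5, category=book) — status is refurbished, hence Group B.
(status=new, rating=5, category=tool) — status is new, hence Group A.
(status=new, rating=5, category=garment) — status is new, hence Group A.

Group A, Group B, Group A, Group A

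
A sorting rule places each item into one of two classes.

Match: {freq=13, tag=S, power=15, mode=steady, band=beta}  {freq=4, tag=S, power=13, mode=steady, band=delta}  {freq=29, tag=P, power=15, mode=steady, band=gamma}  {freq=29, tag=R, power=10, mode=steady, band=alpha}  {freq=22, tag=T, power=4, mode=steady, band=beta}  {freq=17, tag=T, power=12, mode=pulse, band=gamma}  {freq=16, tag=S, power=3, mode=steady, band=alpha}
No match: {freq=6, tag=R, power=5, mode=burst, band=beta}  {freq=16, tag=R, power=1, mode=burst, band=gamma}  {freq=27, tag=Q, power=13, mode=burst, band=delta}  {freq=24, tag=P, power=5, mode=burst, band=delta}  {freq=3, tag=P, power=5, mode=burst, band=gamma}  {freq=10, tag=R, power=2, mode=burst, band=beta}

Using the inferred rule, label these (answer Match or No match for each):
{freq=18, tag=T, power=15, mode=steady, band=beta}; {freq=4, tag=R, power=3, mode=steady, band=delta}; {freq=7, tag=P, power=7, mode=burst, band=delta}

Looking at the examples, the only property every 'Match' case has and every 'No match' case lacks is: mode is not burst.
{freq=18, tag=T, power=15, mode=steady, band=beta} → mode is steady → Match.
{freq=4, tag=R, power=3, mode=steady, band=delta} → mode is steady → Match.
{freq=7, tag=P, power=7, mode=burst, band=delta} → mode is burst → No match.

Match, Match, No match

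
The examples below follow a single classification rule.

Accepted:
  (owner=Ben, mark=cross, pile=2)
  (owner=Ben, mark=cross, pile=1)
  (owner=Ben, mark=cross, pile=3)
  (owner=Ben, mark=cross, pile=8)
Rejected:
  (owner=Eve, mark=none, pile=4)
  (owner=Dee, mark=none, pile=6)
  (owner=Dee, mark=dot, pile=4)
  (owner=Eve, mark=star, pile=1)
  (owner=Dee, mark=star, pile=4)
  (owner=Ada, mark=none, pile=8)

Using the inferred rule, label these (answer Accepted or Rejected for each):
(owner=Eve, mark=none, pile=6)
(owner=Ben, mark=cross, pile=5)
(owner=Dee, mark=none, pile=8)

Rejected, Accepted, Rejected

The classifier is using: owner is Ben.
(owner=Eve, mark=none, pile=6) — owner is Eve, hence Rejected.
(owner=Ben, mark=cross, pile=5) — owner is Ben, hence Accepted.
(owner=Dee, mark=none, pile=8) — owner is Dee, hence Rejected.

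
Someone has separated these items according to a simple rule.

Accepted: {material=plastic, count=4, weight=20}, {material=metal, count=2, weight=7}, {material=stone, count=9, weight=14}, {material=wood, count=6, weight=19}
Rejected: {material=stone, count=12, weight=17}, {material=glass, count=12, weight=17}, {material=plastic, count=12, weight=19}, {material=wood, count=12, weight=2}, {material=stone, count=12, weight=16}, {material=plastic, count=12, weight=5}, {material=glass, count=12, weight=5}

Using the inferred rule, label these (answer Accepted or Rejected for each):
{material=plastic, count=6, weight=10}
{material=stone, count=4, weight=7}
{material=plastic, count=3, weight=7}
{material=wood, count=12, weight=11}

All 'Accepted' examples share one property — count ≤ 9 — and every 'Rejected' example lacks it.
{material=plastic, count=6, weight=10}: count = 6 — matches, so Accepted.
{material=stone, count=4, weight=7}: count = 4 — matches, so Accepted.
{material=plastic, count=3, weight=7}: count = 3 — matches, so Accepted.
{material=wood, count=12, weight=11}: count = 12 — does not satisfy this, so Rejected.

Accepted, Accepted, Accepted, Rejected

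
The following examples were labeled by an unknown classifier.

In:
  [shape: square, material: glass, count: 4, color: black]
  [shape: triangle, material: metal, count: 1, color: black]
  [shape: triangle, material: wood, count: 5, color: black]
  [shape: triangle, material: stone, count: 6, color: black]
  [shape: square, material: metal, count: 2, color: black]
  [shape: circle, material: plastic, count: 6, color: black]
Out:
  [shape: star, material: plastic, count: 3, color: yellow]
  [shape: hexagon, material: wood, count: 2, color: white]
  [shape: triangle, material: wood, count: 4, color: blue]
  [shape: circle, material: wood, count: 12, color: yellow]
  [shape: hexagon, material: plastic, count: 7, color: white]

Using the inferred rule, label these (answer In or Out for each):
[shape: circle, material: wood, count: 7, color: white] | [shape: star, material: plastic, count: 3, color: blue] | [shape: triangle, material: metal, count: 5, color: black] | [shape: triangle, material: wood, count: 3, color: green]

Out, Out, In, Out

The common property of the 'In' items is: color is black. No 'Out' item has it.
[shape: circle, material: wood, count: 7, color: white]: Out (color is white). [shape: star, material: plastic, count: 3, color: blue]: Out (color is blue). [shape: triangle, material: metal, count: 5, color: black]: In (color is black). [shape: triangle, material: wood, count: 3, color: green]: Out (color is green).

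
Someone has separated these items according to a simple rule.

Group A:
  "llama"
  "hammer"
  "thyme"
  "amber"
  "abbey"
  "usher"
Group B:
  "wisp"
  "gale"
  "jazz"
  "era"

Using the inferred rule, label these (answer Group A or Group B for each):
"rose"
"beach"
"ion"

The simplest hypothesis consistent with all the labels is: length ≥ 5.

Group B, Group A, Group B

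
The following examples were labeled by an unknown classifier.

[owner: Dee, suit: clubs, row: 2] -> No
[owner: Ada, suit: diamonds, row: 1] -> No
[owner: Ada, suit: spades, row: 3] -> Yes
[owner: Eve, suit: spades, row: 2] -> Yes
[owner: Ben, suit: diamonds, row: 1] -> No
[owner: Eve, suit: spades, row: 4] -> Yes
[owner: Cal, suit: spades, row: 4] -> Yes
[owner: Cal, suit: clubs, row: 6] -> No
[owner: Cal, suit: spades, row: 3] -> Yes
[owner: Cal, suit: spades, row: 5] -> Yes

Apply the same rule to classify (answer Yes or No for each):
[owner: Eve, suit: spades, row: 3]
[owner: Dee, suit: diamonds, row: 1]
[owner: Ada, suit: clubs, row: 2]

Yes, No, No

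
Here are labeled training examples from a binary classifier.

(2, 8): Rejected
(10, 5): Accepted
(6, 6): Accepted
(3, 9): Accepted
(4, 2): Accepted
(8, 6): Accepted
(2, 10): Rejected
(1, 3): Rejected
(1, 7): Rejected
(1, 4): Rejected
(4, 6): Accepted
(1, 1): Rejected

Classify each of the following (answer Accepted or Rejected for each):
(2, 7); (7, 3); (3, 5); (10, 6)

Rejected, Accepted, Accepted, Accepted

The common property of the 'Accepted' items is: first ≥ 3. No 'Rejected' item has it.
Rejected: (2, 7), since first 2.
Accepted: (7, 3), since first 7.
Accepted: (3, 5), since first 3.
Accepted: (10, 6), since first 10.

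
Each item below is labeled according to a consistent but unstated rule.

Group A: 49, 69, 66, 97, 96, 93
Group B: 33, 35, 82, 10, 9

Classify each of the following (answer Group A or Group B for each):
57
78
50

Group A, Group A, Group B

All 'Group A' examples share one property — digit sum ≥ 11 — and every 'Group B' example lacks it.
57: digit sum 5+7 = 12 — passes, so Group A.
78: digit sum 7+8 = 15 — passes, so Group A.
50: digit sum 5+0 = 5 — does not satisfy this, so Group B.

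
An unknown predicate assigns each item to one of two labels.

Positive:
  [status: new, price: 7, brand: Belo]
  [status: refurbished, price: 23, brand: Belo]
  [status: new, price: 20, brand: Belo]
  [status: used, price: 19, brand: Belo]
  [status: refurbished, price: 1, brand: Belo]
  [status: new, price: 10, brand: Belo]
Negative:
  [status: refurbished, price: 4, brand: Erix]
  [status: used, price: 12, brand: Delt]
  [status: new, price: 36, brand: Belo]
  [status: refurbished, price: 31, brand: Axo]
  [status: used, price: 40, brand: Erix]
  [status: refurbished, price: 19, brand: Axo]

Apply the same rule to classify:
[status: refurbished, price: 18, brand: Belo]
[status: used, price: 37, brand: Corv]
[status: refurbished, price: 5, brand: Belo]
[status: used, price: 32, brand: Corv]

A rule that fits every label: brand is Belo AND price ≤ 23 — true of each 'Positive' example, false of each 'Negative' one.
[status: refurbished, price: 18, brand: Belo]: brand is Belo, price = 18 — matches, so Positive.
[status: used, price: 37, brand: Corv]: brand is Corv, price = 37 — does not fit, so Negative.
[status: refurbished, price: 5, brand: Belo]: brand is Belo, price = 5 — matches, so Positive.
[status: used, price: 32, brand: Corv]: brand is Corv, price = 32 — does not fit, so Negative.

Positive, Negative, Positive, Negative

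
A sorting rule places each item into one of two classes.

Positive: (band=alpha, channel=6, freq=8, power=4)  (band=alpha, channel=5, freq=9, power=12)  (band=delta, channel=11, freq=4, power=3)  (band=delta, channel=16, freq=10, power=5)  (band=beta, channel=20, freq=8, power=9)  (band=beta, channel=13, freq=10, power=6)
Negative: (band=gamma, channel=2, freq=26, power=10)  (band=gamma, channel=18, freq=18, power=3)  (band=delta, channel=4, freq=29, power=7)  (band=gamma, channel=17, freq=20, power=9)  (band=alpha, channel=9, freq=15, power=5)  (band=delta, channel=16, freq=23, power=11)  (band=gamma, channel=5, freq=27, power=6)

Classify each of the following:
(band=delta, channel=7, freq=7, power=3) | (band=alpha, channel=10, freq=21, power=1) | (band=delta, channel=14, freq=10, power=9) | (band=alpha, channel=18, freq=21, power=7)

A rule that fits every label: freq ≤ 10 — true of each 'Positive' example, false of each 'Negative' one.

Positive, Negative, Positive, Negative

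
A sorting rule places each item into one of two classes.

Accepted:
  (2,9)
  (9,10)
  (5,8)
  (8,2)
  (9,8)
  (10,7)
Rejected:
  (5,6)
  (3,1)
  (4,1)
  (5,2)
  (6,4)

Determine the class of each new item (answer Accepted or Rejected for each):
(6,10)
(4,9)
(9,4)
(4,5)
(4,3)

'Accepted' ⟺ max ≥ 7.
(6,10) → max 10 → Accepted.
(4,9) → max 9 → Accepted.
(9,4) → max 9 → Accepted.
(4,5) → max 5 → Rejected.
(4,3) → max 4 → Rejected.

Accepted, Accepted, Accepted, Rejected, Rejected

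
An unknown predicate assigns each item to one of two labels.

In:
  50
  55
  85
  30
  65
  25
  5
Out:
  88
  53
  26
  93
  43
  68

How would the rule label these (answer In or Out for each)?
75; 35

In, In

A rule that fits every label: multiple of 5 — true of each 'In' example, false of each 'Out' one.
75: 75 = 5·15 — qualifies, so In. 35: 35 = 5·7 — qualifies, so In.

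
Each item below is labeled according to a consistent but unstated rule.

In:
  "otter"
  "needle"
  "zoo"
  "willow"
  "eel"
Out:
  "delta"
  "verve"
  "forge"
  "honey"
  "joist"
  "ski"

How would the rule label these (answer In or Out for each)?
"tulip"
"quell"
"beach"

Out, In, Out

Comparing the two groups points to one rule — has a double letter.
"tulip" → no doubled letter → Out.
"quell" → 'll' doubled → In.
"beach" → no doubled letter → Out.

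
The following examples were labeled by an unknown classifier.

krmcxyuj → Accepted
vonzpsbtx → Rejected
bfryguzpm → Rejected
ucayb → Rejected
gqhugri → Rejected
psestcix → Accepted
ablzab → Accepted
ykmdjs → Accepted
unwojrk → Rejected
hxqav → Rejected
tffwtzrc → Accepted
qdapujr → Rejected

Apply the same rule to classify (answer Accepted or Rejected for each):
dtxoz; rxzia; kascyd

Rejected, Rejected, Accepted

All 'Accepted' examples share one property — even length — and every 'Rejected' example lacks it.
dtxoz — length 5, hence Rejected. rxzia — length 5, hence Rejected. kascyd — length 6, hence Accepted.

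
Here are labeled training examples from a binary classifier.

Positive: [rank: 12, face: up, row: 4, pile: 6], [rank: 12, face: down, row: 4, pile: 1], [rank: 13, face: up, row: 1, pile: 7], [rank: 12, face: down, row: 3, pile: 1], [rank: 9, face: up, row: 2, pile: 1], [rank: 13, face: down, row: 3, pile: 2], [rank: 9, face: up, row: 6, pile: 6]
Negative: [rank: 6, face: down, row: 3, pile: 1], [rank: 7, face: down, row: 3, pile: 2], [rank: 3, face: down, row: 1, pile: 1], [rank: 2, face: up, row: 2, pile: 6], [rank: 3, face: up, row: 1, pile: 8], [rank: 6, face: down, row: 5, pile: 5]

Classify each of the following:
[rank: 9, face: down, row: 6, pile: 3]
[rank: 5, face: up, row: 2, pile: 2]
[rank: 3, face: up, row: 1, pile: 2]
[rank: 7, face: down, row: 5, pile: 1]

Positive, Negative, Negative, Negative

All 'Positive' examples share one property — rank ≥ 9 — and every 'Negative' example lacks it.
[rank: 9, face: down, row: 6, pile: 3] — rank = 9, hence Positive. [rank: 5, face: up, row: 2, pile: 2] — rank = 5, hence Negative. [rank: 3, face: up, row: 1, pile: 2] — rank = 3, hence Negative. [rank: 7, face: down, row: 5, pile: 1] — rank = 7, hence Negative.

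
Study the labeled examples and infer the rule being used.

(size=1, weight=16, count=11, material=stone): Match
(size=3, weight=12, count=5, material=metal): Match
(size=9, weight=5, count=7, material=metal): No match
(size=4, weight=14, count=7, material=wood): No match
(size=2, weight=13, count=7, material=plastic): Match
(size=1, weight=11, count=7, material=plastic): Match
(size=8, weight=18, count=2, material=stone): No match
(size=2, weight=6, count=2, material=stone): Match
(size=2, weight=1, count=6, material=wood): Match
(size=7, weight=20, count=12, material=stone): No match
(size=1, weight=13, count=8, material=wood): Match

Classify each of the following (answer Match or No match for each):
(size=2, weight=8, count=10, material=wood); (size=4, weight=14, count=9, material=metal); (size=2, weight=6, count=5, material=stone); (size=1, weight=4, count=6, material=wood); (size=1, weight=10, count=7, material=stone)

The simplest hypothesis consistent with all the labels is: size ≤ 3.
(size=2, weight=8, count=10, material=wood): size = 2, satisfies this → Match.
(size=4, weight=14, count=9, material=metal): size = 4, lacks this property → No match.
(size=2, weight=6, count=5, material=stone): size = 2, satisfies this → Match.
(size=1, weight=4, count=6, material=wood): size = 1, satisfies this → Match.
(size=1, weight=10, count=7, material=stone): size = 1, satisfies this → Match.

Match, No match, Match, Match, Match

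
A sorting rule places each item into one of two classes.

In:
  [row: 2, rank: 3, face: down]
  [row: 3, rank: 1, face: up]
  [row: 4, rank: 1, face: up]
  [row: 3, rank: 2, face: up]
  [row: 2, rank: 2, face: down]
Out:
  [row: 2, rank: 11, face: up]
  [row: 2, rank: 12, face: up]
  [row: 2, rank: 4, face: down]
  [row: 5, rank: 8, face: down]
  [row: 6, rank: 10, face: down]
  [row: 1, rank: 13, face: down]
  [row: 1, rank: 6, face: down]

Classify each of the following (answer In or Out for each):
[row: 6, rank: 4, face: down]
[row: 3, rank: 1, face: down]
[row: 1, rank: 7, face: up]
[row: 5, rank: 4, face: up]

Out, In, Out, Out

The distinguishing property — rank ≤ 3 — holds for all the 'In' cases and none of the 'Out' cases.
[row: 6, rank: 4, face: down]: Out (rank = 4). [row: 3, rank: 1, face: down]: In (rank = 1). [row: 1, rank: 7, face: up]: Out (rank = 7). [row: 5, rank: 4, face: up]: Out (rank = 4).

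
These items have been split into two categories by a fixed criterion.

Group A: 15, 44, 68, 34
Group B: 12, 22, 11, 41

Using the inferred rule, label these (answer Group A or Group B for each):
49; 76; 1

Group A, Group A, Group B

The simplest hypothesis consistent with all the labels is: digit sum ≥ 6.
49 → digit sum 4+9 = 13 → Group A. 76 → digit sum 7+6 = 13 → Group A. 1 → digit sum 1 → Group B.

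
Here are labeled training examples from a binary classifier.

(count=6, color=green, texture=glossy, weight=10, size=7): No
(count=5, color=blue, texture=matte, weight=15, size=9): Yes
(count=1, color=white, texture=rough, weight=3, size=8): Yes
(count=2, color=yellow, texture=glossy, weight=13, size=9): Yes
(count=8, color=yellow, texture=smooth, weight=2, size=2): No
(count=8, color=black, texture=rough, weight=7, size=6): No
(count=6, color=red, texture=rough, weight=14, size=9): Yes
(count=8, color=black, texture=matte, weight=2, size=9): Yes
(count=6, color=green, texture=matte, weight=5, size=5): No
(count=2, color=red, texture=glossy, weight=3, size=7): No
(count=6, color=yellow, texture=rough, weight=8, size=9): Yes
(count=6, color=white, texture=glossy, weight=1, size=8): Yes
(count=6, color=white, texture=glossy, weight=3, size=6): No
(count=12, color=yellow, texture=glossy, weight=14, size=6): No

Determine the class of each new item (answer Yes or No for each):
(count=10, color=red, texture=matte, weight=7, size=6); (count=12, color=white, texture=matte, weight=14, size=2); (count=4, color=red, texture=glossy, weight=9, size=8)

No, No, Yes

The pattern is that an item is 'Yes' exactly when: size ≥ 8.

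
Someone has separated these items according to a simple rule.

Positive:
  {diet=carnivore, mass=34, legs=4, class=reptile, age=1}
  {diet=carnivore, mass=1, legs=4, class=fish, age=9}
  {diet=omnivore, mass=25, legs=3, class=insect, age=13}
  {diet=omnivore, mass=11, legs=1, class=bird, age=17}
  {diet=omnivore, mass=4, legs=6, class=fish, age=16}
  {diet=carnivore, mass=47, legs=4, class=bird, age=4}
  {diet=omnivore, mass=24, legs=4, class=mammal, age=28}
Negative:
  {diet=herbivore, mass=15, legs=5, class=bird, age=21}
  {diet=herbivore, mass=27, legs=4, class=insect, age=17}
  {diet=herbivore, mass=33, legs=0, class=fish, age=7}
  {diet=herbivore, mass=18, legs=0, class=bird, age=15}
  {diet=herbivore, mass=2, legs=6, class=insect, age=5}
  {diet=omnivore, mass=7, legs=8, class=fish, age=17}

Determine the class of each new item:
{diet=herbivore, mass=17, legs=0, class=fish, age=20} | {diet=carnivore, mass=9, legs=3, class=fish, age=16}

The classifier is using: diet is not herbivore AND legs ≤ 6.
{diet=herbivore, mass=17, legs=0, class=fish, age=20} → diet is herbivore, legs = 0 → Negative.
{diet=carnivore, mass=9, legs=3, class=fish, age=16} → diet is carnivore, legs = 3 → Positive.

Negative, Positive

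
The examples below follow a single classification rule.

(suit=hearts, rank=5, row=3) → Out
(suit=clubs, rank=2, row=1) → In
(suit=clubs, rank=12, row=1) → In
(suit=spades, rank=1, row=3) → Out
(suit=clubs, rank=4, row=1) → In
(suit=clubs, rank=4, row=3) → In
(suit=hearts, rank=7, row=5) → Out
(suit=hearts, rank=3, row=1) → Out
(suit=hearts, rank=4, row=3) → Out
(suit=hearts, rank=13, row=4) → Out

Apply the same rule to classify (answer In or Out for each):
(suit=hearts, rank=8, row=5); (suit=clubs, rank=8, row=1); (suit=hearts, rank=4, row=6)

Out, In, Out

The simplest hypothesis consistent with all the labels is: suit is clubs.
Out: (suit=hearts, rank=8, row=5), since suit is hearts.
In: (suit=clubs, rank=8, row=1), since suit is clubs.
Out: (suit=hearts, rank=4, row=6), since suit is hearts.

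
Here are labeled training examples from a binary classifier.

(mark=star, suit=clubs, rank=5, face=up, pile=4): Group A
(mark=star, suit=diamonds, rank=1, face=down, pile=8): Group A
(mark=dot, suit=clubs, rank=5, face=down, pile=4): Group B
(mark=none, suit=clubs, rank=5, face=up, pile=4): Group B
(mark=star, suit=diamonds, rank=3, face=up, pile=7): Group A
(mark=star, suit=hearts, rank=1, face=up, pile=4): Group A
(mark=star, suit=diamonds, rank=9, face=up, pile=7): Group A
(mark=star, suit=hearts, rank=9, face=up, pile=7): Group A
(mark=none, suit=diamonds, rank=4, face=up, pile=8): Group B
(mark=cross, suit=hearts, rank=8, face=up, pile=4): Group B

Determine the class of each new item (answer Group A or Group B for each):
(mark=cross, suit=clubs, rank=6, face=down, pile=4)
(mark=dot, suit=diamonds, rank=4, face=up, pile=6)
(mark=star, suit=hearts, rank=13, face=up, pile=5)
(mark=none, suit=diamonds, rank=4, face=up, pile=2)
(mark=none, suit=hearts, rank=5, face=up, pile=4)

Group B, Group B, Group A, Group B, Group B

All 'Group A' examples share one property — mark is star — and every 'Group B' example lacks it.
(mark=cross, suit=clubs, rank=6, face=down, pile=4): mark is cross — doesn't match, so Group B.
(mark=dot, suit=diamonds, rank=4, face=up, pile=6): mark is dot — doesn't match, so Group B.
(mark=star, suit=hearts, rank=13, face=up, pile=5): mark is star — fits, so Group A.
(mark=none, suit=diamonds, rank=4, face=up, pile=2): mark is none — doesn't match, so Group B.
(mark=none, suit=hearts, rank=5, face=up, pile=4): mark is none — doesn't match, so Group B.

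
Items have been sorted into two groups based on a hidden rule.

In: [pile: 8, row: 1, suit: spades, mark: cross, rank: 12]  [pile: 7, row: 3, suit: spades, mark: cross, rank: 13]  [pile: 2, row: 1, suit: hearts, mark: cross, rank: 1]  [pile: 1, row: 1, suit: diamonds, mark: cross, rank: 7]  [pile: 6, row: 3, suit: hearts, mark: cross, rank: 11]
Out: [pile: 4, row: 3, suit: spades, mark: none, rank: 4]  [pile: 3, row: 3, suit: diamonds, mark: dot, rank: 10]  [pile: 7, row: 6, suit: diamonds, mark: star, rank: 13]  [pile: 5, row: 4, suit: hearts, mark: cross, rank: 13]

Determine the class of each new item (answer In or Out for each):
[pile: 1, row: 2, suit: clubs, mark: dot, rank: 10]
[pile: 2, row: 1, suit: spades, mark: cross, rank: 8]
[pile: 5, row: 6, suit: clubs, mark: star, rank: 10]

The distinguishing property — mark is cross AND row ≤ 3 — holds for all the 'In' cases and none of the 'Out' cases.
[pile: 1, row: 2, suit: clubs, mark: dot, rank: 10]: Out (mark is dot, row = 2).
[pile: 2, row: 1, suit: spades, mark: cross, rank: 8]: In (mark is cross, row = 1).
[pile: 5, row: 6, suit: clubs, mark: star, rank: 10]: Out (mark is star, row = 6).

Out, In, Out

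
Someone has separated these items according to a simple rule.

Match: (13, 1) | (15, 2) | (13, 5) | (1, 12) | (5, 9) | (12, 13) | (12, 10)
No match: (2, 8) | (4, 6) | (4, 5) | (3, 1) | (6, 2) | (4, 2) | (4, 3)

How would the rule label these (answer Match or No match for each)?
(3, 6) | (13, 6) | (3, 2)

No match, Match, No match

One predicate separates the groups cleanly: sum ≥ 13.
(3, 6) — 3+6 = 9, hence No match. (13, 6) — 13+6 = 19, hence Match. (3, 2) — 3+2 = 5, hence No match.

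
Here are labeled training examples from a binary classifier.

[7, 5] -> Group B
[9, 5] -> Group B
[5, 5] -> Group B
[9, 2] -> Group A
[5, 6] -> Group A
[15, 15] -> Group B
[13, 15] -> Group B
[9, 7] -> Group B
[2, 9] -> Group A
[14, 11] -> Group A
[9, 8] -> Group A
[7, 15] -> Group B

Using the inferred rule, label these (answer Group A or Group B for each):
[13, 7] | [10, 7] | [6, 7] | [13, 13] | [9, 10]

The simplest hypothesis consistent with all the labels is: sum is odd.
[13, 7]: 13+7 = 20 — does not satisfy this, so Group B. [10, 7]: 10+7 = 17 — fits, so Group A. [6, 7]: 6+7 = 13 — fits, so Group A. [13, 13]: 13+13 = 26 — does not satisfy this, so Group B. [9, 10]: 9+10 = 19 — fits, so Group A.

Group B, Group A, Group A, Group B, Group A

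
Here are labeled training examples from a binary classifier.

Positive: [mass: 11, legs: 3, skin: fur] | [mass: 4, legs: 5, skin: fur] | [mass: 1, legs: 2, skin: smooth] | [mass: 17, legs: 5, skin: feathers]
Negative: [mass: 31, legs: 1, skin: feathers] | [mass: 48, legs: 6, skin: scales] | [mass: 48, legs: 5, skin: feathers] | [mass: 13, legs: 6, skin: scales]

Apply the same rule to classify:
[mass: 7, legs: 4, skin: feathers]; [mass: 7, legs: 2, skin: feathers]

Positive, Positive

Every 'Positive' example satisfies: mass ≤ 17 AND legs ≤ 5. None of the 'Negative' examples do.
[mass: 7, legs: 4, skin: feathers]: mass = 7, legs = 4, passes → Positive. [mass: 7, legs: 2, skin: feathers]: mass = 7, legs = 2, passes → Positive.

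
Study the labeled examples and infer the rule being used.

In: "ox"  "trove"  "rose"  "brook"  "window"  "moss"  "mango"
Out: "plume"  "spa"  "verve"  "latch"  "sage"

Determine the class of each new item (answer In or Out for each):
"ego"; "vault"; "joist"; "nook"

In, Out, In, In

The pattern is that an item is 'In' exactly when: contains 'o'.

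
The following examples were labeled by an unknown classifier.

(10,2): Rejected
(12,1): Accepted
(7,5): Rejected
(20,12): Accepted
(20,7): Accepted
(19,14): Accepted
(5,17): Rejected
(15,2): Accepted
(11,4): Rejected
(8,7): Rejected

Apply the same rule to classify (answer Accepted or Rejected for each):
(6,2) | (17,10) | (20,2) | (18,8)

Rejected, Accepted, Accepted, Accepted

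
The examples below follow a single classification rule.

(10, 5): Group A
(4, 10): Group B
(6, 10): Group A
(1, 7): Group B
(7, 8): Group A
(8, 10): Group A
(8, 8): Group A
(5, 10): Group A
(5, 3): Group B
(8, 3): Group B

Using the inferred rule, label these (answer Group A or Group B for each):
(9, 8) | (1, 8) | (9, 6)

Group A, Group B, Group A

The distinguishing property — sum ≥ 15 — holds for all the 'Group A' cases and none of the 'Group B' cases.
(9, 8): 9+8 = 17, has this property → Group A.
(1, 8): 1+8 = 9, does not fit → Group B.
(9, 6): 9+6 = 15, has this property → Group A.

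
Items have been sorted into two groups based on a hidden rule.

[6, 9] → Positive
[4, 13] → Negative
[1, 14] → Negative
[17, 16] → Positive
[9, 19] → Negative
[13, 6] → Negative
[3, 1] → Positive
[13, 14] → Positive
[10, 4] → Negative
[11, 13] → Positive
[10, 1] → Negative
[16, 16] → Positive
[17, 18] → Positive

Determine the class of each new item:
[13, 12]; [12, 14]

The distinguishing property — |first − second| ≤ 3 — holds for all the 'Positive' cases and none of the 'Negative' cases.
[13, 12]: Positive (|13−12| = 1). [12, 14]: Positive (|12−14| = 2).

Positive, Positive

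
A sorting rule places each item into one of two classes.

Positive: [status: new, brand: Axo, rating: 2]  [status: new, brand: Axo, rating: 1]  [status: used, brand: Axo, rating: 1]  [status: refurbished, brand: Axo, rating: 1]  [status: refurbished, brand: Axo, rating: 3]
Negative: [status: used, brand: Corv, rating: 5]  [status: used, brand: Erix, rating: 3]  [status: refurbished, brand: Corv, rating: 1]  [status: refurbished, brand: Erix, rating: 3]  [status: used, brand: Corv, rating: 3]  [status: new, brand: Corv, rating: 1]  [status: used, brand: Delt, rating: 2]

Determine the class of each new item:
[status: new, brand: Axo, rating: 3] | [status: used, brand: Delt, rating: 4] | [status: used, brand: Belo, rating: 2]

'Positive' ⟺ brand is Axo.
[status: new, brand: Axo, rating: 3]: brand is Axo — passes, so Positive.
[status: used, brand: Delt, rating: 4]: brand is Delt — does not fit, so Negative.
[status: used, brand: Belo, rating: 2]: brand is Belo — does not fit, so Negative.

Positive, Negative, Negative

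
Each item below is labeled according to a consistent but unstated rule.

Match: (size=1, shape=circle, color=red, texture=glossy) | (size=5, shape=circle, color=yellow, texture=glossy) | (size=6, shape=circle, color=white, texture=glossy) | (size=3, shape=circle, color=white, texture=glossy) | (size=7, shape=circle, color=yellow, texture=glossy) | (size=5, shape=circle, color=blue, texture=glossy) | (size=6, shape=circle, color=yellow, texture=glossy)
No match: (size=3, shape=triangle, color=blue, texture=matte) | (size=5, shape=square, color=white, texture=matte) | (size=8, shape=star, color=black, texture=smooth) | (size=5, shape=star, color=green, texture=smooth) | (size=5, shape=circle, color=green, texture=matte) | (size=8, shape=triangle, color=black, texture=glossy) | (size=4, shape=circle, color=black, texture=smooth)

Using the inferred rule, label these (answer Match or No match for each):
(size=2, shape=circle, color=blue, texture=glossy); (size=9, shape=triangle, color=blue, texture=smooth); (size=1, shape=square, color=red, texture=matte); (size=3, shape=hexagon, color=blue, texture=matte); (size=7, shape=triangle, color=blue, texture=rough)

Match, No match, No match, No match, No match

'Match' ⟺ texture is glossy AND shape is circle.
(size=2, shape=circle, color=blue, texture=glossy): Match (texture is glossy, shape is circle).
(size=9, shape=triangle, color=blue, texture=smooth): No match (texture is smooth, shape is triangle).
(size=1, shape=square, color=red, texture=matte): No match (texture is matte, shape is square).
(size=3, shape=hexagon, color=blue, texture=matte): No match (texture is matte, shape is hexagon).
(size=7, shape=triangle, color=blue, texture=rough): No match (texture is rough, shape is triangle).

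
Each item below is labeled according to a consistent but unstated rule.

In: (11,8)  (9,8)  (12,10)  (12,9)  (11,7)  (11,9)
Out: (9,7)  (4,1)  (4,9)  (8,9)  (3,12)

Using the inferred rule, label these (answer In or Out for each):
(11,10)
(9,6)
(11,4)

'In' ⟺ first > second AND sum ≥ 17.
(11,10) → 11 > 10, 11+10 = 21 → In.
(9,6) → 9 > 6, 9+6 = 15 → Out.
(11,4) → 11 > 4, 11+4 = 15 → Out.

In, Out, Out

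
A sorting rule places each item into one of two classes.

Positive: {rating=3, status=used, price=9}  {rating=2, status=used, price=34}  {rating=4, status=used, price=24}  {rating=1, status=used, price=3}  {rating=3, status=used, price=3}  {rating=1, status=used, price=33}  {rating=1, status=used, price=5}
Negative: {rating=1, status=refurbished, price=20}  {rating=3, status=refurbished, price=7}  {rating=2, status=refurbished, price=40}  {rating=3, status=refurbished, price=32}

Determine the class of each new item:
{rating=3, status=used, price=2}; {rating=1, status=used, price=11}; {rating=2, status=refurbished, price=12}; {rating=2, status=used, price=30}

The rule appears to be: status is used.
{rating=3, status=used, price=2} — status is used, hence Positive. {rating=1, status=used, price=11} — status is used, hence Positive. {rating=2, status=refurbished, price=12} — status is refurbished, hence Negative. {rating=2, status=used, price=30} — status is used, hence Positive.

Positive, Positive, Negative, Positive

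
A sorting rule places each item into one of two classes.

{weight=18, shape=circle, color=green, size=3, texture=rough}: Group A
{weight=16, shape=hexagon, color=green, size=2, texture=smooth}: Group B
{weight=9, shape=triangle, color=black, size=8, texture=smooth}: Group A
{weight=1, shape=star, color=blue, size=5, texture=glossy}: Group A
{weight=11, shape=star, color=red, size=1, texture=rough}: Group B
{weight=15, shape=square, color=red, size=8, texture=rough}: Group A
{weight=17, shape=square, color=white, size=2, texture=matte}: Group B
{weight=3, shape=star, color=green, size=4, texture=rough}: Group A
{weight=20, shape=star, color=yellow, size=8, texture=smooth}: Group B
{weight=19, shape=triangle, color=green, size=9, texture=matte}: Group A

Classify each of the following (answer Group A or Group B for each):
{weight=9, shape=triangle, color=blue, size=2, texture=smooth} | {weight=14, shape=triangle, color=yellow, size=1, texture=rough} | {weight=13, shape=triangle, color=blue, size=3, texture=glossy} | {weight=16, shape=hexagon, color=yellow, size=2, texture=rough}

Group B, Group B, Group A, Group B

The common property of the 'Group A' items is: size ≥ 3 AND weight ≤ 19. No 'Group B' item has it.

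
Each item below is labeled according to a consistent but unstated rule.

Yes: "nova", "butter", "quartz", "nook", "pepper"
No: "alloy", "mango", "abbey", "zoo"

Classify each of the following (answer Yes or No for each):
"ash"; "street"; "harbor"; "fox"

The common property of the 'Yes' items is: even length. No 'No' item has it.

No, Yes, Yes, No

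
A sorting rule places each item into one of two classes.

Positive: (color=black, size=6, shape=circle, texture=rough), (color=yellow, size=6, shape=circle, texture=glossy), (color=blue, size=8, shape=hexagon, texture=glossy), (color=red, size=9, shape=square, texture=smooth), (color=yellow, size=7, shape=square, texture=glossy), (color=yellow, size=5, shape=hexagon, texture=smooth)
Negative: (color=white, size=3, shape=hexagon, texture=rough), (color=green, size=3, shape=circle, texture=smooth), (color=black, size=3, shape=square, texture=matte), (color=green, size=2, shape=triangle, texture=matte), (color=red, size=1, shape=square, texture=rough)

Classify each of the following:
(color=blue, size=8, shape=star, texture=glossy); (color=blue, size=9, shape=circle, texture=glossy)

The pattern is that an item is 'Positive' exactly when: size ≥ 5.
(color=blue, size=8, shape=star, texture=glossy) → size = 8 → Positive.
(color=blue, size=9, shape=circle, texture=glossy) → size = 9 → Positive.

Positive, Positive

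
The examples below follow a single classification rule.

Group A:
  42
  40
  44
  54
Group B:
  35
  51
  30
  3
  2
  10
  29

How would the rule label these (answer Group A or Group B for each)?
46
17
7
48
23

The simplest hypothesis consistent with all the labels is: even AND at least 35.
46: Group A (46 is even, 46 ≥ 35). 17: Group B (17 is odd, 17 < 35). 7: Group B (7 is odd, 7 < 35). 48: Group A (48 is even, 48 ≥ 35). 23: Group B (23 is odd, 23 < 35).

Group A, Group B, Group B, Group A, Group B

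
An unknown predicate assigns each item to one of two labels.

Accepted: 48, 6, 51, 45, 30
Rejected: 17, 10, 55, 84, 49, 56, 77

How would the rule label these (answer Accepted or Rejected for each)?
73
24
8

Rejected, Accepted, Rejected

The rule appears to be: multiple of 3 AND at most 51.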